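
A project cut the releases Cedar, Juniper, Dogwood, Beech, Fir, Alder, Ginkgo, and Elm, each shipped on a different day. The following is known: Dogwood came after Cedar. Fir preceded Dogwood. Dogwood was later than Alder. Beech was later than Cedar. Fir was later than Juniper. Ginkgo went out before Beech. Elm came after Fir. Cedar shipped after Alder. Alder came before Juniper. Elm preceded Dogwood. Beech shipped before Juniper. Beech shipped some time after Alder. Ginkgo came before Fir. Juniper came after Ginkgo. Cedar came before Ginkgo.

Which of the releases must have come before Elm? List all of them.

Directly stated before Elm: Fir.
Alder reaches Elm via Alder → Juniper → Fir → Elm.
Beech reaches Elm via Beech → Juniper → Fir → Elm.
Cedar reaches Elm via Cedar → Ginkgo → Fir → Elm.
Likewise Ginkgo and Juniper each reach Elm by chaining the stated constraints.
No chain forces Dogwood ahead of Elm.

Alder, Beech, Cedar, Fir, Ginkgo, Juniper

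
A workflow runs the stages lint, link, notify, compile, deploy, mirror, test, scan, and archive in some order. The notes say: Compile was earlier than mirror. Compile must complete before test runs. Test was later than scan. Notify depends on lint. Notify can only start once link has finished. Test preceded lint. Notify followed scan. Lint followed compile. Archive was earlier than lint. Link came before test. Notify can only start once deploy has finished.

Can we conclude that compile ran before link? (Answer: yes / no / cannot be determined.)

cannot be determined

No chain of stated constraints runs from compile to link, and none runs from link to compile either.
So the relative order of compile and link is not fixed by the given facts.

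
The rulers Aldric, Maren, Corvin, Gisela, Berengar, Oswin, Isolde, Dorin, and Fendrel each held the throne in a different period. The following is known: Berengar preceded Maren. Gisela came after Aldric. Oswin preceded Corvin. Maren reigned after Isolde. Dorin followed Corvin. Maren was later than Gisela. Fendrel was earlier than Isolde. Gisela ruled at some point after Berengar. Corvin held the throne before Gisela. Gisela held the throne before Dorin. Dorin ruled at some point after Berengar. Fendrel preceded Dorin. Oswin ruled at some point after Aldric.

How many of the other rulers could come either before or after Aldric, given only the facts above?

Forced after Aldric: Corvin, Dorin, Gisela, Maren, and Oswin.
That leaves Berengar, Fendrel, and Isolde with no forced order relative to Aldric — 3.

3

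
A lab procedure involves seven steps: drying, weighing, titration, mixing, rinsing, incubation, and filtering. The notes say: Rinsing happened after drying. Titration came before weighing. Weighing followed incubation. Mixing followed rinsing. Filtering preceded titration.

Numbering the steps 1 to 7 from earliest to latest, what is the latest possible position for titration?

Titration must come before weighing — 1 step forced after it.
Everything else can be placed before titration in some valid order, so titration can sit as late as position 7 − 1 = 6.

6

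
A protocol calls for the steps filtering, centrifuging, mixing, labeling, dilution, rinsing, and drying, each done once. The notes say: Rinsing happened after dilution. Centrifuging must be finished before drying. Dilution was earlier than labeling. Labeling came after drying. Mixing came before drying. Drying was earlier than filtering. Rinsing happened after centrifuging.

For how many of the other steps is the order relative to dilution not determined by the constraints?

4

Forced after dilution: labeling and rinsing.
That leaves centrifuging, drying, filtering, and mixing with no forced order relative to dilution — 4.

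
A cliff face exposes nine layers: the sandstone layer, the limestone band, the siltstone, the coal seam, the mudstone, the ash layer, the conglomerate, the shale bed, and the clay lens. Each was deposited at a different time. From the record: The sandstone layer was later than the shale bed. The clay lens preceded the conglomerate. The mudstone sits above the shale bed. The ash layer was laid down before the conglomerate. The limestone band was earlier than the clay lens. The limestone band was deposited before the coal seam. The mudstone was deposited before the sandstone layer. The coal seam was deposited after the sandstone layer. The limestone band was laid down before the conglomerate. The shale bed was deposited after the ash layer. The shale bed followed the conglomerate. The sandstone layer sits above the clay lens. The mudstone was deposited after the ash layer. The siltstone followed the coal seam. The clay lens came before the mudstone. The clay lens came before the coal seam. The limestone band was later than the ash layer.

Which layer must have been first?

the ash layer

The ash layer has a chain of constraints placing it before every other layer, so the ash layer must be first.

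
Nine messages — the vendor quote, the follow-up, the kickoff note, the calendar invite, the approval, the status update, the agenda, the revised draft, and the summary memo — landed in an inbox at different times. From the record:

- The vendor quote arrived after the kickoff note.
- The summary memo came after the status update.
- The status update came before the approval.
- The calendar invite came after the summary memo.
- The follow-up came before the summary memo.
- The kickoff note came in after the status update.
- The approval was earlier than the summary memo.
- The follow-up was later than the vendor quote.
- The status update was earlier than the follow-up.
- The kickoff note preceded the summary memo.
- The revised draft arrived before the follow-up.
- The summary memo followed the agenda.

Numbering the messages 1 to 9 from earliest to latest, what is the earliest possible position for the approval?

The status update must come before the approval — 1 forced predecessor.
Nothing else is forced ahead of the approval, so its earliest slot is position 1 + 1 = 2.

2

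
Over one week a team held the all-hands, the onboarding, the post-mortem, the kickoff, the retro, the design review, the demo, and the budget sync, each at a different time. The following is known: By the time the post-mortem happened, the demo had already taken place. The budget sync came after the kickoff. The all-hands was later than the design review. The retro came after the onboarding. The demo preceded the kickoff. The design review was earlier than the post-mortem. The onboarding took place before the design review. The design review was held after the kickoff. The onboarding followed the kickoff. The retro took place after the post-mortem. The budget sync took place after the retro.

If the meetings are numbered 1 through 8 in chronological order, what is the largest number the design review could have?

The design review must come before the all-hands, the budget sync, the post-mortem, and the retro — 4 meetings forced after it.
Everything else can be placed before the design review in some valid order, so the design review can sit as late as position 8 − 4 = 4.

4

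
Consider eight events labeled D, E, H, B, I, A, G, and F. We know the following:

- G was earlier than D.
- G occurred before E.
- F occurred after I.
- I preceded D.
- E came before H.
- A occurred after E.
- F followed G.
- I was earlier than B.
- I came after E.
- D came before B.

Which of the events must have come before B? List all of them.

D, E, G, I

Directly stated before B: D and I.
E reaches B via E → I → B.
G reaches B via G → D → B.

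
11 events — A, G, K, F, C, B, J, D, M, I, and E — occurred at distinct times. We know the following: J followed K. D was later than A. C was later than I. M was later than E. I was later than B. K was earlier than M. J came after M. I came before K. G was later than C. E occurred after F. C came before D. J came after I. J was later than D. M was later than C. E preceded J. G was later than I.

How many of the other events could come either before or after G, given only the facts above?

7

Forced before G: B, C, and I.
That leaves A, D, E, F, J, K, and M with no forced order relative to G — 7.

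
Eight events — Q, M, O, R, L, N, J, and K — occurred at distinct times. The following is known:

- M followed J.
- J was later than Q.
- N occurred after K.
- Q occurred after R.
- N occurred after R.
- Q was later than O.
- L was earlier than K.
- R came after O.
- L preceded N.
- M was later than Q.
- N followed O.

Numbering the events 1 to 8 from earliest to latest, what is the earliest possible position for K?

L must come before K — 1 forced predecessor.
Nothing else is forced ahead of K, so its earliest slot is position 1 + 1 = 2.

2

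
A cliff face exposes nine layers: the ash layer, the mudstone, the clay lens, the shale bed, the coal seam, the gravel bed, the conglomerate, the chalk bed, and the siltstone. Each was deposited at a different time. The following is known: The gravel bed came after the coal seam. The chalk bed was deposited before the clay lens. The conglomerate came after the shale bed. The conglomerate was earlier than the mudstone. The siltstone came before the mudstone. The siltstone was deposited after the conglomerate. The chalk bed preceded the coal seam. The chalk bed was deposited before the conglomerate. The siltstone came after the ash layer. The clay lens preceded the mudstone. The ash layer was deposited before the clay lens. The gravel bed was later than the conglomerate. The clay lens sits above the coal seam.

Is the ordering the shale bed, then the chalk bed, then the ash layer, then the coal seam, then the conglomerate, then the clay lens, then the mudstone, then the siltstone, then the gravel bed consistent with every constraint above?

no

The constraints require the siltstone before the mudstone, but in the proposed sequence the mudstone appears ahead of the siltstone. That one violation is enough.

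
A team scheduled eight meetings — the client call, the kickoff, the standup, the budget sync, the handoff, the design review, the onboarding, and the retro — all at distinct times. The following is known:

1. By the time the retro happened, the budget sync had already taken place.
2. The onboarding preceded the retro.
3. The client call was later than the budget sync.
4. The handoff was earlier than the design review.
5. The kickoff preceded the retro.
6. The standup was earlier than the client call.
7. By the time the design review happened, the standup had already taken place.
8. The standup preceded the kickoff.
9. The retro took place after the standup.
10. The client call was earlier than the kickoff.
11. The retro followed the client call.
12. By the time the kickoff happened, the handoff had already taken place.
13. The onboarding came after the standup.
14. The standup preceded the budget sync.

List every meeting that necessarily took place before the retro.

Directly stated before the retro: the budget sync, the client call, the kickoff, the onboarding, and the standup.
The handoff reaches the retro via the handoff → the kickoff → the retro.
No chain forces the design review ahead of the retro.

the budget sync, the client call, the handoff, the kickoff, the onboarding, the standup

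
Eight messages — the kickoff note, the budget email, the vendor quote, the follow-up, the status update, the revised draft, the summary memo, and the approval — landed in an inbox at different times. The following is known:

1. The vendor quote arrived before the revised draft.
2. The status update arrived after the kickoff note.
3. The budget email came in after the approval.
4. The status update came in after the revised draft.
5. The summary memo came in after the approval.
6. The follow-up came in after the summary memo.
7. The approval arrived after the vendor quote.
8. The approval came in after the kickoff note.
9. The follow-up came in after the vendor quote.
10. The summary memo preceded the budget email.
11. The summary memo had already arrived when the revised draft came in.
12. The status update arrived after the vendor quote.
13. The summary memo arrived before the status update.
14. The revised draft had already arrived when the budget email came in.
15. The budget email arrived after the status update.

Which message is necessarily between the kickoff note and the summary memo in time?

Tracing the constraints gives the kickoff note → the approval → the summary memo, so the approval sits after the kickoff note and before the summary memo.
No other message is forced both after the kickoff note and before the summary memo.

the approval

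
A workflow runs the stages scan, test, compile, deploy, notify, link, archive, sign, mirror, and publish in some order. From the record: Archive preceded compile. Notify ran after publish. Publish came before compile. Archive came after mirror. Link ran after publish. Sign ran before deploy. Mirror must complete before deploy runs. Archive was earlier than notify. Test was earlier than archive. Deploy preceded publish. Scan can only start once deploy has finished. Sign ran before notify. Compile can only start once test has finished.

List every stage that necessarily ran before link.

Directly stated before link: publish.
Deploy reaches link via deploy → publish → link.
Mirror reaches link via mirror → deploy → publish → link.
Sign reaches link via sign → deploy → publish → link.
No chain forces archive (or any of the others) ahead of link.

deploy, mirror, publish, sign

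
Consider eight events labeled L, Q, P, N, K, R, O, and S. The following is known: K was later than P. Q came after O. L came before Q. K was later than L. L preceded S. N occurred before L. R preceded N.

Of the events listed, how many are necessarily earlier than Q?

Directly stated before Q: L and O.
N reaches Q via N → L → Q.
R reaches Q via R → N → L → Q.
No chain forces S (or any of the others) ahead of Q.
That's L, N, O, and R — 4 in all.

4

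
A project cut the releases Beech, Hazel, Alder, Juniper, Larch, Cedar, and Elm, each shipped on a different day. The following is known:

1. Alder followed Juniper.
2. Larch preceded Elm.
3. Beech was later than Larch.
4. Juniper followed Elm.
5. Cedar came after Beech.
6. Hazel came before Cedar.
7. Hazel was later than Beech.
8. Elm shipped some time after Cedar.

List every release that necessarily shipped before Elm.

Directly stated before Elm: Cedar and Larch.
Beech reaches Elm via Beech → Cedar → Elm.
Hazel reaches Elm via Hazel → Cedar → Elm.
No chain forces Alder (or any of the others) ahead of Elm.

Beech, Cedar, Hazel, Larch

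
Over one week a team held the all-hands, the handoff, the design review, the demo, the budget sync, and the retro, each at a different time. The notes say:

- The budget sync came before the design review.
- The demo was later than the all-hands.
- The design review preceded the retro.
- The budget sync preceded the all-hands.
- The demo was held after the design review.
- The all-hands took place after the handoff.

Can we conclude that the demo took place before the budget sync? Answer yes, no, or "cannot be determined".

no

Tracing the constraints gives the budget sync → the design review → the demo, so the budget sync must come before the demo.
That means the demo cannot be before the budget sync.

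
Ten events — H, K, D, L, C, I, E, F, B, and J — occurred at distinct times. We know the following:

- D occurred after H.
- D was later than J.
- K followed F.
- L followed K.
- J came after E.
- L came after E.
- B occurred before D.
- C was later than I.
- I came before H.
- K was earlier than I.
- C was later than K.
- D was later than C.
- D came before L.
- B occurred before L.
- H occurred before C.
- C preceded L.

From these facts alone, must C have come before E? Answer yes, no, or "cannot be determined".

cannot be determined

No chain of stated constraints runs from C to E, and none runs from E to C either.
So the relative order of C and E is not fixed by the given facts.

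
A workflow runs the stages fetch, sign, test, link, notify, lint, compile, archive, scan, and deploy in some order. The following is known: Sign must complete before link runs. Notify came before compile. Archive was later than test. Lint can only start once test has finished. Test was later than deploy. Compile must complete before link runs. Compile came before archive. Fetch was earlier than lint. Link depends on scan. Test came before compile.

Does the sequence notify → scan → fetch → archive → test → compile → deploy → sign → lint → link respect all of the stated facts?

The constraints require deploy before test, but in the proposed sequence test appears ahead of deploy. That one violation is enough.

no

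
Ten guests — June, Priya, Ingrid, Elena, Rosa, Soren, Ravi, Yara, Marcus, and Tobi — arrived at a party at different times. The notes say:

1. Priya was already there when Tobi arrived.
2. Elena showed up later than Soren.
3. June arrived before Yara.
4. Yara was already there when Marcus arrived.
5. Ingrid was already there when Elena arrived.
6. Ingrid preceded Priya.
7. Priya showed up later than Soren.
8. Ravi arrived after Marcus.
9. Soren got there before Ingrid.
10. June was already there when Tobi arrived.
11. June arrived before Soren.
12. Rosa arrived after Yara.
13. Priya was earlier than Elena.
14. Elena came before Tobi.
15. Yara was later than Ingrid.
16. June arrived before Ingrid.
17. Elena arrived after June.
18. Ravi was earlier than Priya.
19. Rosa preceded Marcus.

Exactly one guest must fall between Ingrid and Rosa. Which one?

Tracing the constraints gives Ingrid → Yara → Rosa, so Yara sits after Ingrid and before Rosa.
No other guest is forced both after Ingrid and before Rosa.

Yara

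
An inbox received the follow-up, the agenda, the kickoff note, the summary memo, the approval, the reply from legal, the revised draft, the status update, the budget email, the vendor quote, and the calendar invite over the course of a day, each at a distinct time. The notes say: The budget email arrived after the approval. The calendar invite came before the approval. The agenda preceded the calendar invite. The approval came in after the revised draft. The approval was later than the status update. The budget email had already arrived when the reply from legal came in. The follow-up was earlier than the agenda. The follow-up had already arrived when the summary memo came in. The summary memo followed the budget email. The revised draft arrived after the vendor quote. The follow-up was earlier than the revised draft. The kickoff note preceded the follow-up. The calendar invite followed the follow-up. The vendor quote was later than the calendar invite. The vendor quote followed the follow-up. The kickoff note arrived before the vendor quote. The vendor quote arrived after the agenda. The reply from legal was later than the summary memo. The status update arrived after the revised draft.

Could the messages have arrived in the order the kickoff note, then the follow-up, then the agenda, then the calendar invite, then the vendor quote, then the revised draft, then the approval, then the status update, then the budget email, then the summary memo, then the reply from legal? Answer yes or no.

no

The constraints require the status update before the approval, but in the proposed sequence the approval appears ahead of the status update. That one violation is enough.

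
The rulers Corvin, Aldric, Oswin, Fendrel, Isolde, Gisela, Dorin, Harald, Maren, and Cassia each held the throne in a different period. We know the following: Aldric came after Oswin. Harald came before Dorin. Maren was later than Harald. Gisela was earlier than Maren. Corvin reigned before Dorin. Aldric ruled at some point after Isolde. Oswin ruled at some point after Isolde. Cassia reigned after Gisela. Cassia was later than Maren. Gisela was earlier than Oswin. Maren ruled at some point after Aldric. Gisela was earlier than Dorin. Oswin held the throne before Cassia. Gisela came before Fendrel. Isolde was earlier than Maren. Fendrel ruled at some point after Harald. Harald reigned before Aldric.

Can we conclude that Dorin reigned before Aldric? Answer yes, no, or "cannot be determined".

cannot be determined

No chain of stated constraints runs from Dorin to Aldric, and none runs from Aldric to Dorin either.
So the relative order of Dorin and Aldric is not fixed by the given facts.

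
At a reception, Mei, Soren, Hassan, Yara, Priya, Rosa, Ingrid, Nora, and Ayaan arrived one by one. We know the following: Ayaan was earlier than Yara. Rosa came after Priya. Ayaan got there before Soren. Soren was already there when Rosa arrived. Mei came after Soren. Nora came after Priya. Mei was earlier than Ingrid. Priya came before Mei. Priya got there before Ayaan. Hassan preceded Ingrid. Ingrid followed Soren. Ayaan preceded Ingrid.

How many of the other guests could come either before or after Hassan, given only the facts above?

7

Forced after Hassan: Ingrid.
That leaves Ayaan, Mei, Nora, Priya, Rosa, Soren, and Yara with no forced order relative to Hassan — 7.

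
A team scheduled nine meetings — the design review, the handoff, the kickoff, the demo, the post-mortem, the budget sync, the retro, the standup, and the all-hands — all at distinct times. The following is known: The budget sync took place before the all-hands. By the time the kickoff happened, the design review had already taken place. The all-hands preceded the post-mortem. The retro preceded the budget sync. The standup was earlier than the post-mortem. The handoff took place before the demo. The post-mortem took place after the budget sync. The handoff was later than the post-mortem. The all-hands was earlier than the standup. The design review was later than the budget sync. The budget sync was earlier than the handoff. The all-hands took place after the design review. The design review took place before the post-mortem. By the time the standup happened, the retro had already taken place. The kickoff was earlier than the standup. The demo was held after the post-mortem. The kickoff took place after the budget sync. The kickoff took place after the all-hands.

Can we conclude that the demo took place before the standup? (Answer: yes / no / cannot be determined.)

no

Tracing the constraints gives the standup → the post-mortem → the demo, so the standup must come before the demo.
That means the demo cannot be before the standup.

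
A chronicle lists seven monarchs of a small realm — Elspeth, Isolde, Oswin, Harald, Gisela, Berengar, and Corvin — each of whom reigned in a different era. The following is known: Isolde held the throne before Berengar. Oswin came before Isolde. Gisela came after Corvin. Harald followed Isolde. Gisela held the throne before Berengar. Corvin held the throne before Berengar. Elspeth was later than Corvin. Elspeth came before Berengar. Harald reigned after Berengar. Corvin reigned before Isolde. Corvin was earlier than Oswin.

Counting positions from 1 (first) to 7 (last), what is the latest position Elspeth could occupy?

Elspeth must come before Berengar and Harald — 2 rulers forced after them.
Everything else can be placed before Elspeth in some valid order, so Elspeth can sit as late as position 7 − 2 = 5.

5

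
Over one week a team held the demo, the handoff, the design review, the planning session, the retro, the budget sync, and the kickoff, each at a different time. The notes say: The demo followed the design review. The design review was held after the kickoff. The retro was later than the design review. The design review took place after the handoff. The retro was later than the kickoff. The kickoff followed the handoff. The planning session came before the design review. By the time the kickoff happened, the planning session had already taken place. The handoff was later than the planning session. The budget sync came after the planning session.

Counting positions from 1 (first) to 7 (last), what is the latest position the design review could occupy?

5

The design review must come before the demo and the retro — 2 meetings forced after it.
Everything else can be placed before the design review in some valid order, so the design review can sit as late as position 7 − 2 = 5.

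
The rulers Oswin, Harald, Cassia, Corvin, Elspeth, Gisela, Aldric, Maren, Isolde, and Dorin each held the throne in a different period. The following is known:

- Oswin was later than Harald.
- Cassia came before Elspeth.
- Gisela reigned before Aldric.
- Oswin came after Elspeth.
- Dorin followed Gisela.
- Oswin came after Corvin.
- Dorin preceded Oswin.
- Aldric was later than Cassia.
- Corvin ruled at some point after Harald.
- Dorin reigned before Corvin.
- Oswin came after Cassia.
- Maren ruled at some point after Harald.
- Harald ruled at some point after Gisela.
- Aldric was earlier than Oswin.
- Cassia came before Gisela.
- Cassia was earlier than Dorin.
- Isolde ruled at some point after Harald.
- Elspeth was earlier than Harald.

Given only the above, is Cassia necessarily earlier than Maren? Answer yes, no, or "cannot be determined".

Chain the constraints: Cassia → Gisela → Harald → Maren. Each link is directly stated, so Cassia comes before Maren.

yes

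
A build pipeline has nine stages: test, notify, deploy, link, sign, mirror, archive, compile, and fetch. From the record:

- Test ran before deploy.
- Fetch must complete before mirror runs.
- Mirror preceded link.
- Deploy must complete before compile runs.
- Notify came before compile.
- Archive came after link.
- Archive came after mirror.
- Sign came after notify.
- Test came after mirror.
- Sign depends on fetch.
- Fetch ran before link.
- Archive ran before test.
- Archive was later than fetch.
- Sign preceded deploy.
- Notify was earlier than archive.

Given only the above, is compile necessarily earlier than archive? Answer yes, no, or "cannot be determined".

no

Tracing the constraints gives archive → test → deploy → compile, so archive must come before compile.
That means compile cannot be before archive.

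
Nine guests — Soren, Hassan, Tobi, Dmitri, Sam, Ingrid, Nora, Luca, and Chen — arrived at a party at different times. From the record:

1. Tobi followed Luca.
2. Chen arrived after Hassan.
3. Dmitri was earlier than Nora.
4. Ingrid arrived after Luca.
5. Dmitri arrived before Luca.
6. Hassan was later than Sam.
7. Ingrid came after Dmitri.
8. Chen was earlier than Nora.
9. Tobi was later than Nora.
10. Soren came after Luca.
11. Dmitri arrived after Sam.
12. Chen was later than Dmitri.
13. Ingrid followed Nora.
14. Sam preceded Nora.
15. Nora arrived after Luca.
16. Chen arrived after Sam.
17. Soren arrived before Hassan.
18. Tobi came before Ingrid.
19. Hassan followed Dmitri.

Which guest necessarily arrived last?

Every other guest has a chain of constraints placing them before Ingrid, so Ingrid is last.

Ingrid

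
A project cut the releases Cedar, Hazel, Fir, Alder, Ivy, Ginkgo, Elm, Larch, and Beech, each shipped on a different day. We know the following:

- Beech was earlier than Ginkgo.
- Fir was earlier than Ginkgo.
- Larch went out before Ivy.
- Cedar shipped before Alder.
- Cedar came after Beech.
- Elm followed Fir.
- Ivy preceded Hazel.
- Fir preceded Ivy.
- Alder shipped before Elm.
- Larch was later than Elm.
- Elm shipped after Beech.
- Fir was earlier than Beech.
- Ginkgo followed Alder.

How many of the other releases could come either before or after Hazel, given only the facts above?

1

Forced before Hazel: Alder, Beech, Cedar, Elm, Fir, Ivy, and Larch.
That leaves Ginkgo with no forced order relative to Hazel — 1.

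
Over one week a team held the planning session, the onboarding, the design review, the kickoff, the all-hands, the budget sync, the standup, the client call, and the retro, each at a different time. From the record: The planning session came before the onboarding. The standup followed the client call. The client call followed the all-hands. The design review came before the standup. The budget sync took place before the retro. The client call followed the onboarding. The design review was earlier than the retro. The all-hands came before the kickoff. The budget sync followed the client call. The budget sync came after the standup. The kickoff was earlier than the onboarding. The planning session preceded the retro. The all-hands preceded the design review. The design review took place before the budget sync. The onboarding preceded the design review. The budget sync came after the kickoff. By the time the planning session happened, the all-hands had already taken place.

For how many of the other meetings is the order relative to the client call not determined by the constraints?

Forced before the client call: the all-hands, the kickoff, the onboarding, and the planning session; forced after the client call: the budget sync, the retro, and the standup.
That leaves the design review with no forced order relative to the client call — 1.

1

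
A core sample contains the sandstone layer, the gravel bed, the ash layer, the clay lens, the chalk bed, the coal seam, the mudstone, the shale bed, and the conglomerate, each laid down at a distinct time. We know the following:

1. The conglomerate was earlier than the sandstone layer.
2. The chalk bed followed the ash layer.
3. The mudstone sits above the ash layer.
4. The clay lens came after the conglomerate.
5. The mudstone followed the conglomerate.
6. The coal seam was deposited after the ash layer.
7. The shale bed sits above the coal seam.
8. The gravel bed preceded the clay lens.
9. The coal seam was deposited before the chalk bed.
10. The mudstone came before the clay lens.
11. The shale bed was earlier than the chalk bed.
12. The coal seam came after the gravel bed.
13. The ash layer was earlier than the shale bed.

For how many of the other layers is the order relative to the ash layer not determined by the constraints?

3

Forced after the ash layer: the chalk bed, the clay lens, the coal seam, the mudstone, and the shale bed.
That leaves the conglomerate, the gravel bed, and the sandstone layer with no forced order relative to the ash layer — 3.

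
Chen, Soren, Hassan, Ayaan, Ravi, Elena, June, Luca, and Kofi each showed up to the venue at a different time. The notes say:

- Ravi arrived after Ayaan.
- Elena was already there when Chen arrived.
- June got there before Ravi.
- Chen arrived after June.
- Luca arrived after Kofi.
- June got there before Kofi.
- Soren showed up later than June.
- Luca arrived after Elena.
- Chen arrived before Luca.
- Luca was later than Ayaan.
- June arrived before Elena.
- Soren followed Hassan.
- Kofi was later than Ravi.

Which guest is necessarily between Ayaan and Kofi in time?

Tracing the constraints gives Ayaan → Ravi → Kofi, so Ravi sits after Ayaan and before Kofi.
No other guest is forced both after Ayaan and before Kofi.

Ravi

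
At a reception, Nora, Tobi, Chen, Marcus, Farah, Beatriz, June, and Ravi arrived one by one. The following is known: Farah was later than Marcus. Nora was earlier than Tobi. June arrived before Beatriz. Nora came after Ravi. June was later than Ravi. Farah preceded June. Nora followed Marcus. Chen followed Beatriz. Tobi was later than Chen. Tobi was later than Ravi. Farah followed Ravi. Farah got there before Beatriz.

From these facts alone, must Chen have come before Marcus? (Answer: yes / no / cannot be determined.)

Tracing the constraints gives Marcus → Farah → Beatriz → Chen, so Marcus must come before Chen.
That means Chen cannot be before Marcus.

no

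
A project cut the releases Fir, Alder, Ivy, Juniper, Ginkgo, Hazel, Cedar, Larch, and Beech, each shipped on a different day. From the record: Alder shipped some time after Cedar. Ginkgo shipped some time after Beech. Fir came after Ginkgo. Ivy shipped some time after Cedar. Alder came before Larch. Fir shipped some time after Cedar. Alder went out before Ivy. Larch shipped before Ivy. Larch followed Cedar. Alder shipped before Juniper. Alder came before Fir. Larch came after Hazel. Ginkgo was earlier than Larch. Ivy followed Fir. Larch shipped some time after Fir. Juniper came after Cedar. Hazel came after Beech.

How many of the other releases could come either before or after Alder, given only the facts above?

3

Forced before Alder: Cedar; forced after Alder: Fir, Ivy, Juniper, and Larch.
That leaves Beech, Ginkgo, and Hazel with no forced order relative to Alder — 3.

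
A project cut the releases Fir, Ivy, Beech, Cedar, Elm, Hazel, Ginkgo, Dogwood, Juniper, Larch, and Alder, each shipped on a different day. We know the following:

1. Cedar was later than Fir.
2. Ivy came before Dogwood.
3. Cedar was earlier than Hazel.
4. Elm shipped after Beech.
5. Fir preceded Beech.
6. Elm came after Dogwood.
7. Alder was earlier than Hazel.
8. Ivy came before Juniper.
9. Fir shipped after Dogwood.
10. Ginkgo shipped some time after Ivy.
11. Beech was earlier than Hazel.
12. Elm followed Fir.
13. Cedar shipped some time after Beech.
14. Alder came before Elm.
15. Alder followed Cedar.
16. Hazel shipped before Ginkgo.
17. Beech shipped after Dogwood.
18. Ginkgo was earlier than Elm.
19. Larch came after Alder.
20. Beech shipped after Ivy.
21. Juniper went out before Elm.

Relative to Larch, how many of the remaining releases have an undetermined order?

4

Forced before Larch: Alder, Beech, Cedar, Dogwood, Fir, and Ivy.
That leaves Elm, Ginkgo, Hazel, and Juniper with no forced order relative to Larch — 4.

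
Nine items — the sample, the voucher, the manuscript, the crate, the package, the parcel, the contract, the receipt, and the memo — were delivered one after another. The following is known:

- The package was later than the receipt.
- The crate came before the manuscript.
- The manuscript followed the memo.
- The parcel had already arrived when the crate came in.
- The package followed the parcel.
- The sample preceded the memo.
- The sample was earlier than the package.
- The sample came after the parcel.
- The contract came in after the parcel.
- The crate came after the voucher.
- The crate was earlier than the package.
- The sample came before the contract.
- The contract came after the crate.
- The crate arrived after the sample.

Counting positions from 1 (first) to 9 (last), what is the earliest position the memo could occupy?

The parcel and the sample must both come before the memo — 2 forced predecessors.
Nothing else is forced ahead of the memo, so its earliest slot is position 2 + 1 = 3.

3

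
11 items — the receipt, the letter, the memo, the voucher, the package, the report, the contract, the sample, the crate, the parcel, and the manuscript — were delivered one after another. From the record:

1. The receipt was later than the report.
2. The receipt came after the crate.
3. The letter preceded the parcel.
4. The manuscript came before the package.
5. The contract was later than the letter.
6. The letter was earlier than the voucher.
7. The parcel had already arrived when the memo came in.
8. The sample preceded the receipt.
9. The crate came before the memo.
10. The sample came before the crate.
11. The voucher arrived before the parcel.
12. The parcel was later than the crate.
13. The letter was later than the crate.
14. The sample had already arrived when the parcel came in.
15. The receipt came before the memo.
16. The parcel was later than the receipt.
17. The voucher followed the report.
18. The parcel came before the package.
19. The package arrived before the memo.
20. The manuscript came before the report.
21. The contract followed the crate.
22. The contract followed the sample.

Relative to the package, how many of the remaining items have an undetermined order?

Forced before the package: the crate, the letter, the manuscript, the parcel, the receipt, the report, the sample, and the voucher; forced after the package: the memo.
That leaves the contract with no forced order relative to the package — 1.

1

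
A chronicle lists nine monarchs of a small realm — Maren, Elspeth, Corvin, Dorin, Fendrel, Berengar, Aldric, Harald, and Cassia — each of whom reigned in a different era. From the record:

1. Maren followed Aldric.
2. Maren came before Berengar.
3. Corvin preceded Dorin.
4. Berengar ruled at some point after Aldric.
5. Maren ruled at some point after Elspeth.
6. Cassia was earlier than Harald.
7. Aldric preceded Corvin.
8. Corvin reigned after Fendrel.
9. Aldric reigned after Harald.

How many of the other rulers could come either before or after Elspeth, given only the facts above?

6

Forced after Elspeth: Berengar and Maren.
That leaves Aldric, Cassia, Corvin, Dorin, Fendrel, and Harald with no forced order relative to Elspeth — 6.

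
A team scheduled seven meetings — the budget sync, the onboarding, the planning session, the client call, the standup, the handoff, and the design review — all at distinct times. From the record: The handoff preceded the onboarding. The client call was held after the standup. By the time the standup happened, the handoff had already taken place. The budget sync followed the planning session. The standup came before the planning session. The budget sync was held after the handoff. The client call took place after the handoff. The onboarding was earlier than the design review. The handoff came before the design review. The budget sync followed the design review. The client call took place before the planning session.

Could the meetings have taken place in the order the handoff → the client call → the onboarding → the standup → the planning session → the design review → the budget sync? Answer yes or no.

The constraints require the standup before the client call, but in the proposed sequence the client call appears ahead of the standup. That one violation is enough.

no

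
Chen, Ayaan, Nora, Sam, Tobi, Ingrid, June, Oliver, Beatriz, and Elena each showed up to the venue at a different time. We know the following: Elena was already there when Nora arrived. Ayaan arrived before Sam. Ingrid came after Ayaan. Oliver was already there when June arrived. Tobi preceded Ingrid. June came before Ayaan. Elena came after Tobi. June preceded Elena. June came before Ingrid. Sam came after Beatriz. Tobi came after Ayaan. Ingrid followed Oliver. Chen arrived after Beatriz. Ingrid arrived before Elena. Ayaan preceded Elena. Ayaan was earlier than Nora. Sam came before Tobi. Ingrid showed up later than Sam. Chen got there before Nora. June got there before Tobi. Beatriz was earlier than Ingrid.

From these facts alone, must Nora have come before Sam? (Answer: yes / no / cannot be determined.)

Tracing the constraints gives Sam → Ingrid → Elena → Nora, so Sam must come before Nora.
That means Nora cannot be before Sam.

no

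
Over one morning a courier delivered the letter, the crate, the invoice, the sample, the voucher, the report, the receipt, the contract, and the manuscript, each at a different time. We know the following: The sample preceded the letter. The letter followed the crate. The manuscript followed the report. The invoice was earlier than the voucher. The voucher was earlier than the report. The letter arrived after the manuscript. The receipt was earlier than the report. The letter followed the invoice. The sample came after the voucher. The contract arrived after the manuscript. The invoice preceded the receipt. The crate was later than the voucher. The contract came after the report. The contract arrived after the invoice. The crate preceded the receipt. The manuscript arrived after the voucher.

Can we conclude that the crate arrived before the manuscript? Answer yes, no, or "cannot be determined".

Chain the constraints: the crate → the receipt → the report → the manuscript. Each link is directly stated, so the crate comes before the manuscript.

yes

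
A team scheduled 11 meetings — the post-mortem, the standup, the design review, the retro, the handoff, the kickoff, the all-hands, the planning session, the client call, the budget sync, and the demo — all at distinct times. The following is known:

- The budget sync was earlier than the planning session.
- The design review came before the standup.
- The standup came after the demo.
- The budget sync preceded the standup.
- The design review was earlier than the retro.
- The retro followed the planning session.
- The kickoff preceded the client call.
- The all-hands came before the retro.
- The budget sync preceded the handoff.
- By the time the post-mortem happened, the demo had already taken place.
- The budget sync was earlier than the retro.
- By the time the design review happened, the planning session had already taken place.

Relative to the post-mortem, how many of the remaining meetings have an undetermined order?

9

Forced before the post-mortem: the demo.
That leaves the all-hands, the budget sync, the client call, the design review, the handoff, the kickoff, the planning session, the retro, and the standup with no forced order relative to the post-mortem — 9.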